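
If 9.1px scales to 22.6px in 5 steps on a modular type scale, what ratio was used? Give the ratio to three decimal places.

1.200

The ratio satisfies 9.1 × r⁵ = 22.6, so r = (22.6 / 9.1)^(1/5).
r = 2.4835^(1/5) ≈ 1.1995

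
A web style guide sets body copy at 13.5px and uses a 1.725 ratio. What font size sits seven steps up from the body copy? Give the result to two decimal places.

613.56px

A modular type scale is a geometric sequence: sizeₙ = base × rⁿ.
13.5 × 1.725⁷ = 13.5 × 45.44893 ≈ 613.56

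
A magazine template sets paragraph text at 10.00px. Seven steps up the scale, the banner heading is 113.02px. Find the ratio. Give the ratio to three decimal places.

1.414

The ratio satisfies 10.00 × r⁷ = 113.02, so r = (113.02 / 10.00)^(1/7).
r = 11.3020^(1/7) ≈ 1.4140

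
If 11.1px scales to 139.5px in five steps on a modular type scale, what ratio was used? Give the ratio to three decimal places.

1.659

The ratio satisfies 11.1 × r⁵ = 139.5, so r = (139.5 / 11.1)^(1/5).
r = 12.5676^(1/5) ≈ 1.6590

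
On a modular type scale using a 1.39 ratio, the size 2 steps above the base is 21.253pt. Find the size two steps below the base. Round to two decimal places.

5.69pt

21.253 ÷ 1.39⁴ = 21.253 ÷ 3.73301 ≈ 5.693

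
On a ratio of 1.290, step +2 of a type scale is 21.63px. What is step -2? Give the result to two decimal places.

7.81px

The gap is -2 − (2) = -4 steps, so the factor is 1.290^-4.
21.63 ÷ 1.290⁴ = 21.63 ÷ 2.76923 ≈ 7.811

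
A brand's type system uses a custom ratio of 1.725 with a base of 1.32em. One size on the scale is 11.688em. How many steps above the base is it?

4

1.725ⁿ = 11.688 / 1.32 = 8.8545
n = ln(8.8545) / ln(1.725) = 2.1809 / 0.5452 ≈ 4.00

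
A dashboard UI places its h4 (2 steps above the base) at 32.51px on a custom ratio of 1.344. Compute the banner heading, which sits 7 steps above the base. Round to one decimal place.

142.6px

32.51 × 1.344⁵ = 32.51 × 4.38527 ≈ 142.565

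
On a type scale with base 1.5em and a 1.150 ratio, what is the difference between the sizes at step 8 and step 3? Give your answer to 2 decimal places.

Step 3: 1.5 × 1.150³ = 2.2813em
Step 8: 1.5 × 1.150⁸ = 4.5885em
Difference: 4.5885 − 2.2813 = 2.3072em

2.31em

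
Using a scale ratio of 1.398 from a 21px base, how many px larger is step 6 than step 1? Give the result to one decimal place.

127.4px

Step 1: 21.0 × 1.398 = 29.358px
Step 6: 21.0 × 1.398⁶ = 156.770px
Difference: 156.770 − 29.358 = 127.412px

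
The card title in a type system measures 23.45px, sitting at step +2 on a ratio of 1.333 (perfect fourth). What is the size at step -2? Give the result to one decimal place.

The gap is -2 − (2) = -4 steps, so the factor is 1.333^-4.
23.45 ÷ 1.333⁴ = 23.45 ÷ 3.15733 ≈ 7.427

7.4px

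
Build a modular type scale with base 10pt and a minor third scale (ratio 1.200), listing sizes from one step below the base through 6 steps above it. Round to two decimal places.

8.33pt, 10.00pt, 12.00pt, 14.40pt, 17.28pt, 20.74pt, 24.88pt, 29.86pt

Step -1: 10.0 ÷ 1.200 = 8.33
Step 0: 10pt
Step 1: 10.0 × 1.200 = 12.00
Step 2: 10.0 × 1.200² = 14.40
Step 3: 10.0 × 1.200³ = 17.28
Step 4: 10.0 × 1.200⁴ = 20.74
Step 5: 10.0 × 1.200⁵ = 24.88
Step 6: 10.0 × 1.200⁶ = 29.86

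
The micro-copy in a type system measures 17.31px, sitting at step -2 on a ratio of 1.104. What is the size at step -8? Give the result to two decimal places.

17.31 ÷ 1.104⁶ = 17.31 ÷ 1.81057 ≈ 9.561

9.56px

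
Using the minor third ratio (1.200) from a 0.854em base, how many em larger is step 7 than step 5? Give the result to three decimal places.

Step 5: 0.854 × 1.200⁵ = 2.12503em
Step 7: 0.854 × 1.200⁷ = 3.06004em
Difference: 3.06004 − 2.12503 = 0.93501em

0.935em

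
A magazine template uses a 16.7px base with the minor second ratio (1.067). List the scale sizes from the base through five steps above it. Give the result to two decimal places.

Step 0: 16.7px
Step 1: 16.7 × 1.067 = 17.82
Step 2: 16.7 × 1.067² = 19.01
Step 3: 16.7 × 1.067³ = 20.29
Step 4: 16.7 × 1.067⁴ = 21.65
Step 5: 16.7 × 1.067⁵ = 23.10

16.70px, 17.82px, 19.01px, 20.29px, 21.65px, 23.10px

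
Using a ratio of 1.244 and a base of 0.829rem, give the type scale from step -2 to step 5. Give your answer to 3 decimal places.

0.536rem, 0.666rem, 0.829rem, 1.031rem, 1.283rem, 1.596rem, 1.985rem, 2.470rem

Step -2: 0.829 ÷ 1.244² = 0.536
Step -1: 0.829 ÷ 1.244 = 0.666
Step 0: 0.829rem
Step 1: 0.829 × 1.244 = 1.031
Step 2: 0.829 × 1.244² = 1.283
Step 3: 0.829 × 1.244³ = 1.596
Step 4: 0.829 × 1.244⁴ = 1.985
Step 5: 0.829 × 1.244⁵ = 2.470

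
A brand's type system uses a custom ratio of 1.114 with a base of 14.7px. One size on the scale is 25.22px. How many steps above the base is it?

1.114ⁿ = 25.22 / 14.7 = 1.7156
n = ln(1.7156) / ln(1.114) = 0.5398 / 0.1080 ≈ 5.00

5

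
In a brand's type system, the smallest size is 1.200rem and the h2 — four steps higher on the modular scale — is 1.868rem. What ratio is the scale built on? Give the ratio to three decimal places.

r⁴ = 1.868 / 1.200, so r = (1.868/1.200)^(1/4).
r = 1.5567^(1/4) ≈ 1.1170

1.117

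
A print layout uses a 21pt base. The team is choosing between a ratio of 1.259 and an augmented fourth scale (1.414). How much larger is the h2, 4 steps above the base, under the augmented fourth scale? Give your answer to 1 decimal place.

31.2pt

At 1.259: 21.0 × 1.259⁴ = 52.762pt
Augmented fourth: 21.0 × 1.414⁴ = 83.949pt
Difference: 83.949 − 52.762 = 31.187pt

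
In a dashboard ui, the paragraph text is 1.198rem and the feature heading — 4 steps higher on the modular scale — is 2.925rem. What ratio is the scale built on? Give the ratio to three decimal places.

1.250

r⁴ = 2.925 / 1.198, so r = (2.925/1.198)^(1/4).
r = 2.4416^(1/4) ≈ 1.2500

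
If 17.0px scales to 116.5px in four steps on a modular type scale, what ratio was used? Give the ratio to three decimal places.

1.618

r⁴ = 116.5 / 17.0, so r = (116.5/17.0)^(1/4).
r = 6.8529^(1/4) ≈ 1.6180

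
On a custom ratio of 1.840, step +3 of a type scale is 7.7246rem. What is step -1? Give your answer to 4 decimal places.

0.6739rem

Moving from step +3 to step -1 is 4 steps down, so divide by r⁴.
7.7246 ÷ 1.840⁴ = 7.7246 ÷ 11.46229 ≈ 0.6739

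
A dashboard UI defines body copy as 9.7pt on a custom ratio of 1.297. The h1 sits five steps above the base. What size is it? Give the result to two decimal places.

35.60pt

9.7 × 1.297⁵ = 9.7 × 3.67029 ≈ 35.60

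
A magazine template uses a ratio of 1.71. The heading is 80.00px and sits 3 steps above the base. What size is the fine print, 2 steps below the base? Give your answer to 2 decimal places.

Moving from step +3 to step -2 is 5 steps down, so divide by r⁵.
80.00 ÷ 1.71⁵ = 80.00 ÷ 14.62112 ≈ 5.472

5.47px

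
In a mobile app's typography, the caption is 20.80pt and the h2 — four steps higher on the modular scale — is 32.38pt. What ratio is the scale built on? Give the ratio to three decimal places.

The ratio satisfies 20.80 × r⁴ = 32.38, so r = (32.38 / 20.80)^(1/4).
r = 1.5567^(1/4) ≈ 1.1170

1.117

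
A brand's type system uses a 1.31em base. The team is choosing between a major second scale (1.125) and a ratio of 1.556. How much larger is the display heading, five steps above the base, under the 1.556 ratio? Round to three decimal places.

Major second: 1.31 × 1.125⁵ = 2.36066em
At 1.556: 1.31 × 1.556⁵ = 11.94866em
Difference: 11.94866 − 2.36066 = 9.58800em

9.588em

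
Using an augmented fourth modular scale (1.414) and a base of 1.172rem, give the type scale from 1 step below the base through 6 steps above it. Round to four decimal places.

0.8289rem, 1.1720rem, 1.6572rem, 2.3433rem, 3.3134rem, 4.6852rem, 6.6248rem, 9.3675rem

Step -1: 1.172 ÷ 1.414 = 0.8289
Step 0: 1.172rem
Step 1: 1.172 × 1.414 = 1.6572
Step 2: 1.172 × 1.414² = 2.3433
Step 3: 1.172 × 1.414³ = 3.3134
Step 4: 1.172 × 1.414⁴ = 4.6852
Step 5: 1.172 × 1.414⁵ = 6.6248
Step 6: 1.172 × 1.414⁶ = 9.3675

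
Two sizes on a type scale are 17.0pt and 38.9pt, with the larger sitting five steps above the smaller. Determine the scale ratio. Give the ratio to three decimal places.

1.180

The ratio satisfies 17.0 × r⁵ = 38.9, so r = (38.9 / 17.0)^(1/5).
r = 2.2882^(1/5) ≈ 1.1800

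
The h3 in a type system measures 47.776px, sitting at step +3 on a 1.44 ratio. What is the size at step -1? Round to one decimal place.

Moving from step +3 to step -1 is 4 steps down, so divide by r⁴.
47.776 ÷ 1.44⁴ = 47.776 ÷ 4.29982 ≈ 11.111

11.1px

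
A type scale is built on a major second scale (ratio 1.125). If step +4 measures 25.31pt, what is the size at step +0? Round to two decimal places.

Moving from step +4 to step +0 is 4 steps down, so divide by r⁴.
25.31 ÷ 1.125⁴ = 25.31 ÷ 1.60181 ≈ 15.801

15.80pt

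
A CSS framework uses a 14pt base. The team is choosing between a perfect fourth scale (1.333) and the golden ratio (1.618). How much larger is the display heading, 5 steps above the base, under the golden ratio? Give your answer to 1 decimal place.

Perfect fourth: 14.0 × 1.333⁵ = 58.922pt
Golden ratio: 14.0 × 1.618⁵ = 155.246pt
Difference: 155.246 − 58.922 = 96.324pt

96.3pt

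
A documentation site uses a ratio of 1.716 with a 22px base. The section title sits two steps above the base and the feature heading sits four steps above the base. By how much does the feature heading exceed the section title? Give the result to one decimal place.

126.0px

Step 2: 22.0 × 1.716² = 64.782px
Step 4: 22.0 × 1.716⁴ = 190.762px
Difference: 190.762 − 64.782 = 125.980px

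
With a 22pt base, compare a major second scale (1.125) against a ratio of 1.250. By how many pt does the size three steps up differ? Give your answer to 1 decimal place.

11.6pt

Major second: 22.0 × 1.125³ = 31.324pt
At 1.250: 22.0 × 1.250³ = 42.969pt
Difference: 42.969 − 31.324 = 11.645pt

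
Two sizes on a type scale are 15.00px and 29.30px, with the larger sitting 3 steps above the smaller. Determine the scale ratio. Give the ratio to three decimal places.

1.250

r³ = 29.30 / 15.00, so r = (29.30/15.00)^(1/3).
r = 1.9533^(1/3) ≈ 1.2500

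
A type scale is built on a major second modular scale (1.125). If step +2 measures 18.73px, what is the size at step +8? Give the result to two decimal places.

Moving from step +2 to step +8 is 6 steps up, so multiply by r⁶.
18.73 × 1.125⁶ = 18.73 × 2.02729 ≈ 37.971

37.97px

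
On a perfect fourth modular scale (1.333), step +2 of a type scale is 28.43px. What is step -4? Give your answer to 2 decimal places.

5.07px

28.43 ÷ 1.333⁶ = 28.43 ÷ 5.61023 ≈ 5.068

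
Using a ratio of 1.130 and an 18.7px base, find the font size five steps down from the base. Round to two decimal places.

10.15px

A modular type scale is a geometric sequence: sizeₙ = base × rⁿ.
18.7 ÷ 1.130⁵ = 18.7 ÷ 1.84244 ≈ 10.15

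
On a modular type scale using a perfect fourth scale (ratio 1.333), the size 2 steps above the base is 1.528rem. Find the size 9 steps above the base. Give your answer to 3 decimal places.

Moving from step +2 to step +9 is 7 steps up, so multiply by r⁷.
1.528 × 1.333⁷ = 1.528 × 7.47844 ≈ 11.427

11.427rem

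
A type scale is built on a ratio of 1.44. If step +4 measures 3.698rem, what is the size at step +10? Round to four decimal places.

32.9717rem

Moving from step +4 to step +10 is 6 steps up, so multiply by r⁶.
3.698 × 1.44⁶ = 3.698 × 8.91610 ≈ 32.9717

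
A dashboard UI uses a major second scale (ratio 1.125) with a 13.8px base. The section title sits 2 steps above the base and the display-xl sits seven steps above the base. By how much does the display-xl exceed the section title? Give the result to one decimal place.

Step 2: 13.8 × 1.125² = 17.466px
Step 7: 13.8 × 1.125⁷ = 31.474px
Difference: 31.474 − 17.466 = 14.008px

14.0px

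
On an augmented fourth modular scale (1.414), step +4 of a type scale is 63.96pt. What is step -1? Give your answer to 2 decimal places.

63.96 ÷ 1.414⁵ = 63.96 ÷ 5.65258 ≈ 11.315

11.32pt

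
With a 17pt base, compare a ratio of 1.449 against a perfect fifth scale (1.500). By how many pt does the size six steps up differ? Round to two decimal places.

At 1.449: 17.0 × 1.449⁶ = 157.3473pt
Perfect fifth: 17.0 × 1.500⁶ = 193.6406pt
Difference: 193.6406 − 157.3473 = 36.2933pt

36.29pt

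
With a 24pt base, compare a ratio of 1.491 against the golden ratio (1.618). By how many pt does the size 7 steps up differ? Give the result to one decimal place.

At 1.491: 24.0 × 1.491⁷ = 393.147pt
Golden ratio: 24.0 × 1.618⁷ = 696.724pt
Difference: 696.724 − 393.147 = 303.577pt

303.6pt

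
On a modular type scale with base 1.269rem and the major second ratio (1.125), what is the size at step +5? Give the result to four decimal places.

1.269 × 1.125⁵ = 1.269 × 1.80203 ≈ 2.2868

2.2868rem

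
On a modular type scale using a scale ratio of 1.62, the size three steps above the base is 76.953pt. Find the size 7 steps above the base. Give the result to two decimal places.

The gap is 7 − (3) = 4 steps, so the factor is 1.62^4.
76.953 × 1.62⁴ = 76.953 × 6.88748 ≈ 530.012

530.01pt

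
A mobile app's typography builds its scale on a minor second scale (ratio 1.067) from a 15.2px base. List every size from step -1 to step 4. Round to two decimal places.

Step -1: 15.2 ÷ 1.067 = 14.25
Step 0: 15.2px
Step 1: 15.2 × 1.067 = 16.22
Step 2: 15.2 × 1.067² = 17.31
Step 3: 15.2 × 1.067³ = 18.46
Step 4: 15.2 × 1.067⁴ = 19.70

14.25px, 15.20px, 16.22px, 17.31px, 18.46px, 19.70px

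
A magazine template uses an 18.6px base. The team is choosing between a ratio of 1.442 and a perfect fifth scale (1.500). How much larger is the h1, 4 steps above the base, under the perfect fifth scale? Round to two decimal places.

At 1.442: 18.6 × 1.442⁴ = 80.4218px
Perfect fifth: 18.6 × 1.500⁴ = 94.1625px
Difference: 94.1625 − 80.4218 = 13.7407px

13.74px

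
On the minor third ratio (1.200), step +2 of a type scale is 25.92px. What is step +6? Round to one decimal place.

53.7px

The gap is 6 − (2) = 4 steps, so the factor is 1.200^4.
25.92 × 1.200⁴ = 25.92 × 2.07360 ≈ 53.748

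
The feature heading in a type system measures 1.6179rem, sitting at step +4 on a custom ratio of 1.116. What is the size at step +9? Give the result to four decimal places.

1.6179 × 1.116⁵ = 1.6179 × 1.73110 ≈ 2.8007

2.8007rem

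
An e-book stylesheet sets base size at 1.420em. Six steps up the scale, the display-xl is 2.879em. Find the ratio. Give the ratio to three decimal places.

1.125

The ratio satisfies 1.420 × r⁶ = 2.879, so r = (2.879 / 1.420)^(1/6).
r = 2.0275^(1/6) ≈ 1.1250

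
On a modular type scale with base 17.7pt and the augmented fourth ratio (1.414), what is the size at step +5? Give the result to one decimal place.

100.1pt

17.7 × 1.414⁵ = 17.7 × 5.65258 ≈ 100.05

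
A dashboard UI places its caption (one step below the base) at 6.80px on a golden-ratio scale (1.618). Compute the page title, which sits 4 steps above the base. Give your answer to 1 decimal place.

6.80 × 1.618⁵ = 6.80 × 11.08901 ≈ 75.405

75.4px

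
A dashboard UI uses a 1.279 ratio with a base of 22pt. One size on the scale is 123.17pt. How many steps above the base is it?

1.279ⁿ = 123.17 / 22 = 5.5986
n = ln(5.5986) / ln(1.279) = 1.7225 / 0.2461 ≈ 7.00

7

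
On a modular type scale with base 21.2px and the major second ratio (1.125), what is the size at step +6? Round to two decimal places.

A modular type scale is a geometric sequence: sizeₙ = base × rⁿ.
21.2 × 1.125⁶ = 21.2 × 2.02729 ≈ 42.98

42.98px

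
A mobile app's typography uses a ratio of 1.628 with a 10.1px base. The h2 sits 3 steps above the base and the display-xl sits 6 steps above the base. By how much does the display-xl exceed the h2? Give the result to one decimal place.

Step 3: 10.1 × 1.628³ = 43.580px
Step 6: 10.1 × 1.628⁶ = 188.039px
Difference: 188.039 − 43.580 = 144.459px

144.5px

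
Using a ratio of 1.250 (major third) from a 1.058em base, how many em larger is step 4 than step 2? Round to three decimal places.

Step 2: 1.058 × 1.250² = 1.65313em
Step 4: 1.058 × 1.250⁴ = 2.58301em
Difference: 2.58301 − 1.65313 = 0.92988em

0.930em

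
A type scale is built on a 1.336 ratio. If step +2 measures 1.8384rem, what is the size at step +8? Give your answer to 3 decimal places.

Moving from step +2 to step +8 is 6 steps up, so multiply by r⁶.
1.8384 × 1.336⁶ = 1.8384 × 5.68642 ≈ 10.454

10.454rem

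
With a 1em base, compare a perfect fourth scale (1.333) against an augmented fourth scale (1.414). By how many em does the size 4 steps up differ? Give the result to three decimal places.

Perfect fourth: 1.0 × 1.333⁴ = 3.15733em
Augmented fourth: 1.0 × 1.414⁴ = 3.99758em
Difference: 3.99758 − 3.15733 = 0.84025em

0.840em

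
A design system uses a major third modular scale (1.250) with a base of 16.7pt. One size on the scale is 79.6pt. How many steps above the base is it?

7

1.250ⁿ = 79.6 / 16.7 = 4.7665
n = ln(4.7665) / ln(1.250) = 1.5616 / 0.2231 ≈ 7.00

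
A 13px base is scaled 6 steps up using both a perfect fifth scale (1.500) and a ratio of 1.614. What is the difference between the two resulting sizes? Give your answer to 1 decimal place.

Perfect fifth: 13.0 × 1.500⁶ = 148.078px
At 1.614: 13.0 × 1.614⁶ = 229.808px
Difference: 229.808 − 148.078 = 81.730px

81.7px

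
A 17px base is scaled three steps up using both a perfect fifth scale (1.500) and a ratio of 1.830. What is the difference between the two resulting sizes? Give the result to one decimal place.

Perfect fifth: 17.0 × 1.500³ = 57.375px
At 1.830: 17.0 × 1.830³ = 104.184px
Difference: 104.184 − 57.375 = 46.809px

46.8px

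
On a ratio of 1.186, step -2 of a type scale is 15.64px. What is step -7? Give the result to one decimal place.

15.64 ÷ 1.186⁵ = 15.64 ÷ 2.34652 ≈ 6.665

6.7px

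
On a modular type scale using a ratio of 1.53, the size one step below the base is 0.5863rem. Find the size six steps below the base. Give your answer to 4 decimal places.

0.5863 ÷ 1.53⁵ = 0.5863 ÷ 8.38411 ≈ 0.0699

0.0699rem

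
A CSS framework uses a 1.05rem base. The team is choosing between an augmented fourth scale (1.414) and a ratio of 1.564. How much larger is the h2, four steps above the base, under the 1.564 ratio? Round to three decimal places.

2.085rem

Augmented fourth: 1.05 × 1.414⁴ = 4.19746rem
At 1.564: 1.05 × 1.564⁴ = 6.28255rem
Difference: 6.28255 − 4.19746 = 2.08509rem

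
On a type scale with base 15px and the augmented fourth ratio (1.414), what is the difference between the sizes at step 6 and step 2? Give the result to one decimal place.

Step 2: 15.0 × 1.414² = 29.991px
Step 6: 15.0 × 1.414⁶ = 119.891px
Difference: 119.891 − 29.991 = 89.900px

89.9px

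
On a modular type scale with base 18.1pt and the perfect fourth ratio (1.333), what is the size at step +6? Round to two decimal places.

101.55pt

Each step on a modular scale multiplies by the ratio, so the size n steps from the base is base × ratioⁿ.
18.1 × 1.333⁶ = 18.1 × 5.61023 ≈ 101.55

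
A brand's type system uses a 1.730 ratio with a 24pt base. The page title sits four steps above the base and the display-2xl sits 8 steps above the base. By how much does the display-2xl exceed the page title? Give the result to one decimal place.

Step 4: 24.0 × 1.730⁴ = 214.979pt
Step 8: 24.0 × 1.730⁸ = 1925.662pt
Difference: 1925.662 − 214.979 = 1710.683pt

1710.7pt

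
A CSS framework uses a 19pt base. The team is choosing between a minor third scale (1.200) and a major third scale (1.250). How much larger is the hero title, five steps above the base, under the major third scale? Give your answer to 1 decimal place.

10.7pt

Minor third: 19.0 × 1.200⁵ = 47.278pt
Major third: 19.0 × 1.250⁵ = 57.983pt
Difference: 57.983 − 47.278 = 10.705pt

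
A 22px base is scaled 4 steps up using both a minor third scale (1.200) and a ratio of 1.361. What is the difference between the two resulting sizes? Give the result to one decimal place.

Minor third: 22.0 × 1.200⁴ = 45.619px
At 1.361: 22.0 × 1.361⁴ = 75.484px
Difference: 75.484 − 45.619 = 29.865px

29.9px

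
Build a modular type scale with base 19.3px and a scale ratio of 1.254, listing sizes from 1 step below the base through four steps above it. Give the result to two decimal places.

15.39px, 19.30px, 24.20px, 30.35px, 38.06px, 47.73px

Step -1: 19.3 ÷ 1.254 = 15.39
Step 0: 19.3px
Step 1: 19.3 × 1.254 = 24.20
Step 2: 19.3 × 1.254² = 30.35
Step 3: 19.3 × 1.254³ = 38.06
Step 4: 19.3 × 1.254⁴ = 47.73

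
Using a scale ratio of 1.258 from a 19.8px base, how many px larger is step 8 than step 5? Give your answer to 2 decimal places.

Step 5: 19.8 × 1.258⁵ = 62.3833px
Step 8: 19.8 × 1.258⁸ = 124.1968px
Difference: 124.1968 − 62.3833 = 61.8135px

61.81px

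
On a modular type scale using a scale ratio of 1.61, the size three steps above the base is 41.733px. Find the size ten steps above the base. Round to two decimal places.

Moving from step +3 to step +10 is 7 steps up, so multiply by r⁷.
41.733 × 1.61⁷ = 41.733 × 28.04020 ≈ 1170.202

1170.20px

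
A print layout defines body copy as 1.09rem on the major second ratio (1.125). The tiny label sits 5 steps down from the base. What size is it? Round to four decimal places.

0.6049rem

A modular type scale is a geometric sequence: sizeₙ = base × rⁿ.
1.09 ÷ 1.125⁵ = 1.09 ÷ 1.80203 ≈ 0.6049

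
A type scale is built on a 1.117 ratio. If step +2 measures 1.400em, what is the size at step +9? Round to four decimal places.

3.0374em

1.400 × 1.117⁷ = 1.400 × 2.16956 ≈ 3.0374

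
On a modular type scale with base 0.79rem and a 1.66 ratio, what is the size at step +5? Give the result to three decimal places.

9.958rem

0.79 × 1.66⁵ = 0.79 × 12.60493 ≈ 9.958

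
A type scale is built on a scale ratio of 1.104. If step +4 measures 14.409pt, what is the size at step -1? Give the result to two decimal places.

8.79pt

14.409 ÷ 1.104⁵ = 14.409 ÷ 1.64001 ≈ 8.786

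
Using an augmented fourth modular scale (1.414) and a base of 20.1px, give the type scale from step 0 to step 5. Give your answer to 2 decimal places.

Step 0: 20.1px
Step 1: 20.1 × 1.414 = 28.42
Step 2: 20.1 × 1.414² = 40.19
Step 3: 20.1 × 1.414³ = 56.83
Step 4: 20.1 × 1.414⁴ = 80.35
Step 5: 20.1 × 1.414⁵ = 113.62

20.10px, 28.42px, 40.19px, 56.83px, 80.35px, 113.62px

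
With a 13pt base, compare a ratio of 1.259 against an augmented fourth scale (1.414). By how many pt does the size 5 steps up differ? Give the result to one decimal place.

At 1.259: 13.0 × 1.259⁵ = 41.122pt
Augmented fourth: 13.0 × 1.414⁵ = 73.484pt
Difference: 73.484 − 41.122 = 32.362pt

32.4pt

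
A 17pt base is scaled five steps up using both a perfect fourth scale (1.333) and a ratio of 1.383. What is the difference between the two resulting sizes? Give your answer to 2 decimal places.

Perfect fourth: 17.0 × 1.333⁵ = 71.5484pt
At 1.383: 17.0 × 1.383⁵ = 86.0122pt
Difference: 86.0122 − 71.5484 = 14.4638pt

14.46pt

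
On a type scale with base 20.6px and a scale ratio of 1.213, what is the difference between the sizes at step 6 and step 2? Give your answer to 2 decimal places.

35.31px

Step 2: 20.6 × 1.213² = 30.3102px
Step 6: 20.6 × 1.213⁶ = 65.6194px
Difference: 65.6194 − 30.3102 = 35.3092px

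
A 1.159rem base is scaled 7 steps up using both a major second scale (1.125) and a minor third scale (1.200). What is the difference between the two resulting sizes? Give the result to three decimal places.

Major second: 1.159 × 1.125⁷ = 2.64333rem
Minor third: 1.159 × 1.200⁷ = 4.15291rem
Difference: 4.15291 − 2.64333 = 1.50958rem

1.510rem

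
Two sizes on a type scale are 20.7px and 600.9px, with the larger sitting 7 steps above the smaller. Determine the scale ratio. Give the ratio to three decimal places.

The ratio satisfies 20.7 × r⁷ = 600.9, so r = (600.9 / 20.7)^(1/7).
r = 29.0290^(1/7) ≈ 1.6180

1.618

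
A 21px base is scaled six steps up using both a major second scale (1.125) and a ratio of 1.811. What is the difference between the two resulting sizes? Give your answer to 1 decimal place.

Major second: 21.0 × 1.125⁶ = 42.573px
At 1.811: 21.0 × 1.811⁶ = 740.850px
Difference: 740.850 − 42.573 = 698.277px

698.3px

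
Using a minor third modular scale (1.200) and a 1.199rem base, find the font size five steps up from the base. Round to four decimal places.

1.199 × 1.200⁵ = 1.199 × 2.48832 ≈ 2.9835

2.9835rem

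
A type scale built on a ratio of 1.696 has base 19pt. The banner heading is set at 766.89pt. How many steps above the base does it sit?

1.696ⁿ = 766.89 / 19 = 40.3626
n = ln(40.3626) / ln(1.696) = 3.6979 / 0.5283 ≈ 7.00

7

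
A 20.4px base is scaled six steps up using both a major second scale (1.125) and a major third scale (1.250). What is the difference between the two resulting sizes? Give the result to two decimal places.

Major second: 20.4 × 1.125⁶ = 41.3566px
Major third: 20.4 × 1.250⁶ = 77.8198px
Difference: 77.8198 − 41.3566 = 36.4632px

36.46px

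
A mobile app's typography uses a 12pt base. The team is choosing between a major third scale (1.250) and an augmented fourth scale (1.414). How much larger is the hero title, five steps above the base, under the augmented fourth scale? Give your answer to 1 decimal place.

31.2pt

Major third: 12.0 × 1.250⁵ = 36.621pt
Augmented fourth: 12.0 × 1.414⁵ = 67.831pt
Difference: 67.831 − 36.621 = 31.210pt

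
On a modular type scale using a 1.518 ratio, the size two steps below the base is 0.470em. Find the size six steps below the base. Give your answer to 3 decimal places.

0.470 ÷ 1.518⁴ = 0.470 ÷ 5.30991 ≈ 0.089

0.089em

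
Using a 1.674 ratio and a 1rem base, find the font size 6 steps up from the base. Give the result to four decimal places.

Each step on a modular scale multiplies by the ratio, so the size n steps from the base is base × ratioⁿ.
1.0 × 1.674⁶ = 1.0 × 22.00558 ≈ 22.0056

22.0056rem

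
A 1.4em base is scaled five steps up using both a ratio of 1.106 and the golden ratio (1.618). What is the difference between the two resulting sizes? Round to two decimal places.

13.21em

At 1.106: 1.4 × 1.106⁵ = 2.3169em
Golden ratio: 1.4 × 1.618⁵ = 15.5246em
Difference: 15.5246 − 2.3169 = 13.2077em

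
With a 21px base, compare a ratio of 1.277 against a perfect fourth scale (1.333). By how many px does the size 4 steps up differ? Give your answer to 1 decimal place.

At 1.277: 21.0 × 1.277⁴ = 55.845px
Perfect fourth: 21.0 × 1.333⁴ = 66.304px
Difference: 66.304 − 55.845 = 10.459px

10.5px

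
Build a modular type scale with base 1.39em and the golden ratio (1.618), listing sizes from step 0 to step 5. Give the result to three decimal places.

1.390em, 2.249em, 3.639em, 5.888em, 9.526em, 15.414em

Step 0: 1.39em
Step 1: 1.39 × 1.618 = 2.249
Step 2: 1.39 × 1.618² = 3.639
Step 3: 1.39 × 1.618³ = 5.888
Step 4: 1.39 × 1.618⁴ = 9.526
Step 5: 1.39 × 1.618⁵ = 15.414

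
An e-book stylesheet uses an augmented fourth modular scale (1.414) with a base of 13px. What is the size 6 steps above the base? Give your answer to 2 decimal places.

103.91px

A modular type scale is a geometric sequence: sizeₙ = base × rⁿ.
13.0 × 1.414⁶ = 13.0 × 7.99275 ≈ 103.91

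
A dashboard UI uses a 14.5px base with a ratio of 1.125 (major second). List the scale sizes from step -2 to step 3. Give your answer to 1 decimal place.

11.5px, 12.9px, 14.5px, 16.3px, 18.4px, 20.6px

Step -2: 14.5 ÷ 1.125² = 11.5
Step -1: 14.5 ÷ 1.125 = 12.9
Step 0: 14.5px
Step 1: 14.5 × 1.125 = 16.3
Step 2: 14.5 × 1.125² = 18.4
Step 3: 14.5 × 1.125³ = 20.6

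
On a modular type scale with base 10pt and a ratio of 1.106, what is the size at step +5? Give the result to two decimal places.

16.55pt

A modular type scale is a geometric sequence: sizeₙ = base × rⁿ.
10.0 × 1.106⁵ = 10.0 × 1.65491 ≈ 16.55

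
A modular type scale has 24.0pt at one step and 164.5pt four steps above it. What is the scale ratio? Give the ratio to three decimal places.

The ratio satisfies 24.0 × r⁴ = 164.5, so r = (164.5 / 24.0)^(1/4).
r = 6.8542^(1/4) ≈ 1.6180

1.618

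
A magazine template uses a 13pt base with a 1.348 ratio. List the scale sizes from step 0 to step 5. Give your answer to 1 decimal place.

13.0pt, 17.5pt, 23.6pt, 31.8pt, 42.9pt, 57.9pt

Step 0: 13pt
Step 1: 13.0 × 1.348 = 17.5
Step 2: 13.0 × 1.348² = 23.6
Step 3: 13.0 × 1.348³ = 31.8
Step 4: 13.0 × 1.348⁴ = 42.9
Step 5: 13.0 × 1.348⁵ = 57.9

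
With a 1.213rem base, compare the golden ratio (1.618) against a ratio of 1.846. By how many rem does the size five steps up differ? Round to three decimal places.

12.552rem

Golden ratio: 1.213 × 1.618⁵ = 13.45096rem
At 1.846: 1.213 × 1.846⁵ = 26.00275rem
Difference: 26.00275 − 13.45096 = 12.55179rem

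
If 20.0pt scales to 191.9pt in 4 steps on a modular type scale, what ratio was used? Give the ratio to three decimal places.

The ratio satisfies 20.0 × r⁴ = 191.9, so r = (191.9 / 20.0)^(1/4).
r = 9.5950^(1/4) ≈ 1.7600

1.760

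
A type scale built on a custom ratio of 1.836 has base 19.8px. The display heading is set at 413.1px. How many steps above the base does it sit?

5

1.836ⁿ = 413.1 / 19.8 = 20.8636
n = ln(20.8636) / ln(1.836) = 3.0380 / 0.6076 ≈ 5.00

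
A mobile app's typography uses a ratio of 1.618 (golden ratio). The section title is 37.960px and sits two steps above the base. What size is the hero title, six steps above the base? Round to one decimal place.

37.960 × 1.618⁴ = 37.960 × 6.85353 ≈ 260.160

260.2px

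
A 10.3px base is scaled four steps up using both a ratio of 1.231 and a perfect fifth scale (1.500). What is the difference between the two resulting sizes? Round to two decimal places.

28.49px

At 1.231: 10.3 × 1.231⁴ = 23.6521px
Perfect fifth: 10.3 × 1.500⁴ = 52.1438px
Difference: 52.1438 − 23.6521 = 28.4917px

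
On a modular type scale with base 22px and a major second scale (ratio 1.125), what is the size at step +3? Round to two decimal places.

Each step on a modular scale multiplies by the ratio, so the size n steps from the base is base × ratioⁿ.
22.0 × 1.125³ = 22.0 × 1.42383 ≈ 31.32

31.32px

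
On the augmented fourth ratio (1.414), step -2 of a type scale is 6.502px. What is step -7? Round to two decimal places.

1.15px

Moving from step -2 to step -7 is 5 steps down, so divide by r⁵.
6.502 ÷ 1.414⁵ = 6.502 ÷ 5.65258 ≈ 1.150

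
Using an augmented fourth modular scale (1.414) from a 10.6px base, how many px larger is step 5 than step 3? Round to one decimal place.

Step 3: 10.6 × 1.414³ = 29.968px
Step 5: 10.6 × 1.414⁵ = 59.917px
Difference: 59.917 − 29.968 = 29.949px

29.9px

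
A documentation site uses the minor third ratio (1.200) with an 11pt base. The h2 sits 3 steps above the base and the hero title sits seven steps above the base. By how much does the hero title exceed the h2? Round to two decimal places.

Step 3: 11.0 × 1.200³ = 19.0080pt
Step 7: 11.0 × 1.200⁷ = 39.4150pt
Difference: 39.4150 − 19.0080 = 20.4070pt

20.41pt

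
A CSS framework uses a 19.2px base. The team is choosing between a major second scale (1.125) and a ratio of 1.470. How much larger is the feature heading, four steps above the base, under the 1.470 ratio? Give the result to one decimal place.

Major second: 19.2 × 1.125⁴ = 30.755px
At 1.470: 19.2 × 1.470⁴ = 89.654px
Difference: 89.654 − 30.755 = 58.899px

58.9px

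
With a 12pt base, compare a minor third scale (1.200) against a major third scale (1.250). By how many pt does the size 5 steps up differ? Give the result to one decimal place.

Minor third: 12.0 × 1.200⁵ = 29.860pt
Major third: 12.0 × 1.250⁵ = 36.621pt
Difference: 36.621 − 29.860 = 6.761pt

6.8pt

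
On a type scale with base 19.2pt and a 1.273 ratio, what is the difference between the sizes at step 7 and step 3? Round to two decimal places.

Step 3: 19.2 × 1.273³ = 39.6083pt
Step 7: 19.2 × 1.273⁷ = 104.0160pt
Difference: 104.0160 − 39.6083 = 64.4077pt

64.41pt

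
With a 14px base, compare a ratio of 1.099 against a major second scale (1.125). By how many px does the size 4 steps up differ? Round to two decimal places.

2.00px

At 1.099: 14.0 × 1.099⁴ = 20.4230px
Major second: 14.0 × 1.125⁴ = 22.4253px
Difference: 22.4253 − 20.4230 = 2.0023px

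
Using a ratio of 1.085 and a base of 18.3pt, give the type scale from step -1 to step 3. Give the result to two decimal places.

16.87pt, 18.30pt, 19.86pt, 21.54pt, 23.37pt

Step -1: 18.3 ÷ 1.085 = 16.87
Step 0: 18.3pt
Step 1: 18.3 × 1.085 = 19.86
Step 2: 18.3 × 1.085² = 21.54
Step 3: 18.3 × 1.085³ = 23.37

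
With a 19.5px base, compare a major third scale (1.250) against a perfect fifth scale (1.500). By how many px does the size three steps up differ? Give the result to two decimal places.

27.73px

Major third: 19.5 × 1.250³ = 38.0859px
Perfect fifth: 19.5 × 1.500³ = 65.8125px
Difference: 65.8125 − 38.0859 = 27.7266px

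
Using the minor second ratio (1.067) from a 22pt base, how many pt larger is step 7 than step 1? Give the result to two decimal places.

Step 1: 22.0 × 1.067 = 23.4740pt
Step 7: 22.0 × 1.067⁷ = 34.6397pt
Difference: 34.6397 − 23.4740 = 11.1657pt

11.17pt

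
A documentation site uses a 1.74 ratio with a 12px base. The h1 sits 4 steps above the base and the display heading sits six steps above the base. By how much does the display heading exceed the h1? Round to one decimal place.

Step 4: 12.0 × 1.74⁴ = 109.996px
Step 6: 12.0 × 1.74⁶ = 333.025px
Difference: 333.025 − 109.996 = 223.029px

223.0px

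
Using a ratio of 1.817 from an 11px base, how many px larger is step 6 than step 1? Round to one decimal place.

Step 1: 11.0 × 1.817 = 19.987px
Step 6: 11.0 × 1.817⁶ = 395.842px
Difference: 395.842 − 19.987 = 375.855px

375.9px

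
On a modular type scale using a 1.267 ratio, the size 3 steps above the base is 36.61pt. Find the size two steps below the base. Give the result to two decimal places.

The gap is -2 − (3) = -5 steps, so the factor is 1.267^-5.
36.61 ÷ 1.267⁵ = 36.61 ÷ 3.26500 ≈ 11.213

11.21pt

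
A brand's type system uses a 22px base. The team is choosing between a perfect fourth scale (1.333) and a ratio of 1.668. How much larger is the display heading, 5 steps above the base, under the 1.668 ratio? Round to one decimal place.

Perfect fourth: 22.0 × 1.333⁵ = 92.592px
At 1.668: 22.0 × 1.668⁵ = 284.055px
Difference: 284.055 − 92.592 = 191.463px

191.5px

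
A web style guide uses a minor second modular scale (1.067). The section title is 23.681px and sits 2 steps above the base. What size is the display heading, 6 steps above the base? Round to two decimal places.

Moving from step +2 to step +6 is 4 steps up, so multiply by r⁴.
23.681 × 1.067⁴ = 23.681 × 1.29616 ≈ 30.694

30.69px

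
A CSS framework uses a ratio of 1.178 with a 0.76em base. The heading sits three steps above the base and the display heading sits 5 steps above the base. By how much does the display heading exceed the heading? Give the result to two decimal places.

0.48em

Step 3: 0.76 × 1.178³ = 1.2424em
Step 5: 0.76 × 1.178⁵ = 1.7240em
Difference: 1.7240 − 1.2424 = 0.4816em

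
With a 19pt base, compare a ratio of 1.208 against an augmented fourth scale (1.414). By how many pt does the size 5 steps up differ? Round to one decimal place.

58.5pt

At 1.208: 19.0 × 1.208⁵ = 48.875pt
Augmented fourth: 19.0 × 1.414⁵ = 107.399pt
Difference: 107.399 − 48.875 = 58.524pt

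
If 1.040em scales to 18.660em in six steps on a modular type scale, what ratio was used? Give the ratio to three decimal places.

1.618

The ratio satisfies 1.040 × r⁶ = 18.660, so r = (18.660 / 1.040)^(1/6).
r = 17.9423^(1/6) ≈ 1.6180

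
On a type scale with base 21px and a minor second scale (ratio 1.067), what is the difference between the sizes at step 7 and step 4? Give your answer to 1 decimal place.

Step 4: 21.0 × 1.067⁴ = 27.219px
Step 7: 21.0 × 1.067⁷ = 33.065px
Difference: 33.065 − 27.219 = 5.846px

5.8px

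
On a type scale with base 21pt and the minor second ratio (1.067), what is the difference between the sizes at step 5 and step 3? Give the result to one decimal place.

Step 3: 21.0 × 1.067³ = 25.510pt
Step 5: 21.0 × 1.067⁵ = 29.043pt
Difference: 29.043 − 25.510 = 3.533pt

3.5pt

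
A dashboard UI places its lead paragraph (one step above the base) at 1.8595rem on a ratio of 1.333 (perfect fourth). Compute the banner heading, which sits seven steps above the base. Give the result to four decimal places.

Moving from step +1 to step +7 is 6 steps up, so multiply by r⁶.
1.8595 × 1.333⁶ = 1.8595 × 5.61023 ≈ 10.4322

10.4322rem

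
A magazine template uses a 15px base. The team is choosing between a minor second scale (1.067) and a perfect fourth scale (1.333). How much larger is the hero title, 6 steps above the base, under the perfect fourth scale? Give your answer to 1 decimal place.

62.0px

Minor second: 15.0 × 1.067⁶ = 22.135px
Perfect fourth: 15.0 × 1.333⁶ = 84.153px
Difference: 84.153 − 22.135 = 62.018px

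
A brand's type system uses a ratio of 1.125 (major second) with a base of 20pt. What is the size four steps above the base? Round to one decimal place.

32.0pt

A modular type scale is a geometric sequence: sizeₙ = base × rⁿ.
20.0 × 1.125⁴ = 20.0 × 1.60181 ≈ 32.04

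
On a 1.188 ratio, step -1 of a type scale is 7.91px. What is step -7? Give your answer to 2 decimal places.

2.81px

Moving from step -1 to step -7 is 6 steps down, so divide by r⁶.
7.91 ÷ 1.188⁶ = 7.91 ÷ 2.81124 ≈ 2.814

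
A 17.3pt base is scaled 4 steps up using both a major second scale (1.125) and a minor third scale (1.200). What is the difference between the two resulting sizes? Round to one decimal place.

Major second: 17.3 × 1.125⁴ = 27.711pt
Minor third: 17.3 × 1.200⁴ = 35.873pt
Difference: 35.873 − 27.711 = 8.162pt

8.2pt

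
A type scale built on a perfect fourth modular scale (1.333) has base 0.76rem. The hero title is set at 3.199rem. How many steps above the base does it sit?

5

1.333ⁿ = 3.199 / 0.76 = 4.2092
n = ln(4.2092) / ln(1.333) = 1.4373 / 0.2874 ≈ 5.00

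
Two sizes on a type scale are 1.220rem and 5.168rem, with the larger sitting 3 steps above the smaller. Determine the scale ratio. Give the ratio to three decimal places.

1.618

The ratio satisfies 1.220 × r³ = 5.168, so r = (5.168 / 1.220)^(1/3).
r = 4.2361^(1/3) ≈ 1.6180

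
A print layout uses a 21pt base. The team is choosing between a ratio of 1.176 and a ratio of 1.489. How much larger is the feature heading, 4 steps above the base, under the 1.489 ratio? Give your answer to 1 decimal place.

At 1.176: 21.0 × 1.176⁴ = 40.165pt
At 1.489: 21.0 × 1.489⁴ = 103.228pt
Difference: 103.228 − 40.165 = 63.063pt

63.1pt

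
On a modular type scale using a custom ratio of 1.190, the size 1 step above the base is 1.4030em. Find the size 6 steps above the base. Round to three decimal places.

3.348em

1.4030 × 1.190⁵ = 1.4030 × 2.38635 ≈ 3.348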